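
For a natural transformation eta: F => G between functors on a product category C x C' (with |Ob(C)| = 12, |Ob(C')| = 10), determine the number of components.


A natural transformation eta: F => G assigns one component morphism per
object of the domain category.
The domain is the product category C x C', so
|Ob(C x C')| = |Ob(C)| * |Ob(C')| = 12 * 10 = 120.
Therefore eta has 120 component morphisms.

120


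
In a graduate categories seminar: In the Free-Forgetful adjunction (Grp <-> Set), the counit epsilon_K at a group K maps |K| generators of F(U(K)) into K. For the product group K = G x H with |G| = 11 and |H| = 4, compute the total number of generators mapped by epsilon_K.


The counit epsilon_K: F(U(K)) -> K of the Free-Forgetful adjunction
maps |K| generators of F(U(K)) into K. For K = G x H (the product group),
|G x H| = |G| * |H|.
Total generators mapped = 11 * 4 = 44.

44


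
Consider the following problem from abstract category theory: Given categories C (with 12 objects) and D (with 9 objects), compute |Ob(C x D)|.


The product category C x D has objects that are pairs (c, d).
Number of pairs = |Ob(C)| * |Ob(D)| = 12 * 9 = 108

108


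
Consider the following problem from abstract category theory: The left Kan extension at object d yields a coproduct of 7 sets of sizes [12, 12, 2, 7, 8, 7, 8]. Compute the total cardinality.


Pointwise, the left Kan extension (Lan_F H)(d) is the colimit, indexed
by the comma category (F downarrow d), of H composed with the
projection (F downarrow d) -> C. Here that colimit is given
as a coproduct (disjoint union) of sets, so its cardinality is the
sum of the sizes of the summands.
Coproduct of sets with sizes: 12 + 12 + 2 + 7 + 8 + 7 + 8
= 56

56


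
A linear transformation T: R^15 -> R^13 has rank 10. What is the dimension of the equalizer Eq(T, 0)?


The equalizer of f and the zero map is ker(f).
By the rank-nullity theorem: dim(ker(f)) = dim(domain) - rank(f).
dim(ker(f)) = 15 - 10 = 5

5


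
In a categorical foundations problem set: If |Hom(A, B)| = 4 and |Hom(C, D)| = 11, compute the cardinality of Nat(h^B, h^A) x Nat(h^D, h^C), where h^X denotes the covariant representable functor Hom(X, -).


By the Yoneda lemma, Nat(h^B, h^A) is isomorphic to Hom(A, B),
so |Nat(h^B, h^A)| = |Hom(A, B)| and |Nat(h^D, h^C)| = |Hom(C, D)|.
|Hom(A, B)| = 4, |Hom(C, D)| = 11.
|Nat(h^B, h^A) x Nat(h^D, h^C)| = 4 * 11 = 44

44


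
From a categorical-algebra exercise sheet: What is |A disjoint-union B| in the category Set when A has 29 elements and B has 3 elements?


In Set, the coproduct A + B is the disjoint union.
|A + B| = |A| + |B| = 29 + 3 = 32

32


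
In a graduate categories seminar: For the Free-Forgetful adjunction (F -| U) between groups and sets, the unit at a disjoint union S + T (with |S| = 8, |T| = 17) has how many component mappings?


The unit eta_X: X -> U(F(X)) of the Free-Forgetful adjunction
maps each element of X to a generator of F(X). For X = S + T (disjoint
union in Set), |S + T| = |S| + |T|.
Total mappings = 8 + 17 = 25.

25


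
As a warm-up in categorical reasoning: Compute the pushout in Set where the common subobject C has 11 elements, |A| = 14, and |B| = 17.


The pushout A +_C B identifies the images of C in A and B.
|A +_C B| = |A| + |B| - |C| (for injections).
= 14 + 17 - 11 = 20

20


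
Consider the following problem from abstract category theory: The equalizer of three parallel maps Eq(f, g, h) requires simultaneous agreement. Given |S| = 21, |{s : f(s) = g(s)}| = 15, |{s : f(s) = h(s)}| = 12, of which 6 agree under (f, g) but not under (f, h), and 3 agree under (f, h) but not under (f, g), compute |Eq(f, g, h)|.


Eq(f, g, h) is the triple-agreement set: points in S where all three
maps take the same value. Using inclusion-exclusion on the pairwise data:
Pair (f, g) agrees on 15 points; pair (f, h) on 12 points.
Points agreeing under (f, g) but not (f, h) = 6; under (f, h) but not (f, g) = 3.
Triple-agreement = agreement-in-(f, g) minus points that agree under (f, g) but not (f, h):
|Eq(f, g, h)| = 15 - 6 = 9
(cross-check via (f, h): 12 - 3 = 9.)

9


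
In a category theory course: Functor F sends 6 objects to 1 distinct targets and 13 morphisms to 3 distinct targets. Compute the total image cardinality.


The image of F consists of distinct objects and distinct morphisms.
|Im(F)| on objects = 1
|Im(F)| on morphisms = 3
Total image cardinality = 1 + 3 = 4

4


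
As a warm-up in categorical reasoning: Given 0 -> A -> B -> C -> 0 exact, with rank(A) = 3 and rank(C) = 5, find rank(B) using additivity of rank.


For a short exact sequence 0 -> A -> B -> C -> 0,
rank is additive: rank(B) = rank(A) + rank(C).
rank(B) = 3 + 5 = 8

8


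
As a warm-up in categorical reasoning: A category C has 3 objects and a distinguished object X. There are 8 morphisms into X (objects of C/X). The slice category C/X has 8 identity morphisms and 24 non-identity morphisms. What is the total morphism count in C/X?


In the slice category C/X, objects are morphisms to X.
Identity morphisms: 8 (one per object of C/X).
Non-identity morphisms: 24.
Total = 8 + 24 = 32

32


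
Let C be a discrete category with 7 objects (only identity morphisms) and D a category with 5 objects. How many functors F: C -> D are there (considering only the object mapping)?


A functor from a discrete category C to D is determined by
where each object maps. Each of the 7 objects of C can map
to any of the 5 objects of D independently.
Number of functors = 5^7 = 78125

78125


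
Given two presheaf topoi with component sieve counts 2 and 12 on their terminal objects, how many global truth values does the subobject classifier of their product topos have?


In a product of presheaf topoi E_1 x E_2, the subobject classifier
is Omega = Omega_1 x Omega_2 (componentwise), so
|Omega(top)| = |Omega_1(top_1)| * |Omega_2(top_2)|.
= 2 * 12 = 24.

24


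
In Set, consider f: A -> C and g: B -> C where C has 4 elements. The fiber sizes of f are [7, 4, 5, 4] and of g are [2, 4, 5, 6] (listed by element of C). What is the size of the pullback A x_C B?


The pullback A x_C B consists of pairs (a, b) with f(a) = g(b).
For each element c in C, the fiber product has |f^-1(c)| * |g^-1(c)| elements.
Summing over C: 7 * 2 + 4 * 4 + 5 * 5 + 4 * 6
= 14 + 16 + 25 + 24 = 79

79


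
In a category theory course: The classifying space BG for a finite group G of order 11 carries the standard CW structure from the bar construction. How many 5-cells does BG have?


In the bar-construction CW model of BG, the n-cells are indexed by
n-tuples [g_1|...|g_n] of non-identity elements of G (degenerate
simplices with some g_i = e do not contribute cells), so there are
(|G| - 1)^n n-cells.
For dim = 5 with |G| = 11:
cells = (11 - 1)^5 = 10^5 = 100000

100000


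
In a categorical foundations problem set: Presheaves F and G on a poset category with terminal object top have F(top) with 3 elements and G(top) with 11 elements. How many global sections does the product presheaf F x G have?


Global sections of a presheaf on a poset with terminal top satisfy
Gamma(H) ~ H(top). Presheaves admit pointwise products, so
(F x G)(top) = F(top) x G(top) (Cartesian product).
|Gamma(F x G)| = |F(top)| * |G(top)| = 3 * 11 = 33.

33


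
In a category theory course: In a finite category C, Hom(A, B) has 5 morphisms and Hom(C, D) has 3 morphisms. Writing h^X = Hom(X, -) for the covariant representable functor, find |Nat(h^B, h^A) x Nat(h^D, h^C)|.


By the Yoneda lemma, Nat(h^B, h^A) is isomorphic to Hom(A, B),
so |Nat(h^B, h^A)| = |Hom(A, B)| and |Nat(h^D, h^C)| = |Hom(C, D)|.
|Hom(A, B)| = 5, |Hom(C, D)| = 3.
|Nat(h^B, h^A) x Nat(h^D, h^C)| = 5 * 3 = 15

15


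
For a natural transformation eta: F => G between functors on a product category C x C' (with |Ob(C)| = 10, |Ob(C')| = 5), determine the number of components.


A natural transformation eta: F => G assigns one component morphism per
object of the domain category.
The domain is the product category C x C', so
|Ob(C x C')| = |Ob(C)| * |Ob(C')| = 10 * 5 = 50.
Therefore eta has 50 component morphisms.

50


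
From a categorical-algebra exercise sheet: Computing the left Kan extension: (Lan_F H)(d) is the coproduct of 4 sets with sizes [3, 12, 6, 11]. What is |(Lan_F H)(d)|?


Pointwise, the left Kan extension (Lan_F H)(d) is the colimit, indexed
by the comma category (F downarrow d), of H composed with the
projection (F downarrow d) -> C. Here that colimit is given
as a coproduct (disjoint union) of sets, so its cardinality is the
sum of the sizes of the summands.
Coproduct of sets with sizes: 3 + 12 + 6 + 11
= 32

32


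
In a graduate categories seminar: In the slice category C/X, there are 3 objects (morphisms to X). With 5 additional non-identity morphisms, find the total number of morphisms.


In the slice category C/X, objects are morphisms to X.
Identity morphisms: 3 (one per object of C/X).
Non-identity morphisms: 5.
Total = 3 + 5 = 8

8


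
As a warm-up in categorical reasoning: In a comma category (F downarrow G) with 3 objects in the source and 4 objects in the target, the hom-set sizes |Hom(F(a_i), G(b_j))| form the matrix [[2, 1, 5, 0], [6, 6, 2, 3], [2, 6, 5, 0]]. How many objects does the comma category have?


Objects of (F downarrow G) are triples (a, b, h: F(a)->G(b)).
The count equals the sum of all entries in the hom-matrix.
sum(row 0) = 8
sum(row 1) = 17
sum(row 2) = 13
Grand total = 38

38


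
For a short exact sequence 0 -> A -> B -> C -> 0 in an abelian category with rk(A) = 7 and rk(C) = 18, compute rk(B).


For a short exact sequence 0 -> A -> B -> C -> 0,
rank is additive: rank(B) = rank(A) + rank(C).
rank(B) = 7 + 18 = 25

25


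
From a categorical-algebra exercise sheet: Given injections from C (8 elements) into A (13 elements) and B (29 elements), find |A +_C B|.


The pushout A +_C B identifies the images of C in A and B.
|A +_C B| = |A| + |B| - |C| (for injections).
= 13 + 29 - 8 = 34

34


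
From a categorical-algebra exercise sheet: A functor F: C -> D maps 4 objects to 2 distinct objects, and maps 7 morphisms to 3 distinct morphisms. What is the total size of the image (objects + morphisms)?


The image of F consists of distinct objects and distinct morphisms.
|Im(F)| on objects = 2
|Im(F)| on morphisms = 3
Total image cardinality = 2 + 3 = 5

5


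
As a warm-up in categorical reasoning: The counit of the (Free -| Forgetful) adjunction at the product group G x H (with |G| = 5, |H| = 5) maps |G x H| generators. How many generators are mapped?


The counit epsilon_K: F(U(K)) -> K of the Free-Forgetful adjunction
maps |K| generators of F(U(K)) into K. For K = G x H (the product group),
|G x H| = |G| * |H|.
Total generators mapped = 5 * 5 = 25.

25


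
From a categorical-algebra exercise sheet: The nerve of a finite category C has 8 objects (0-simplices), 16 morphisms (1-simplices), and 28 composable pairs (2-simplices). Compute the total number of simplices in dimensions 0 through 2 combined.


The 2-skeleton of the nerve N(C) consists of simplices in dimensions 0, 1, 2:
  |N(C)_0| = 8 (objects)
  |N(C)_1| = 16 (morphisms)
  |N(C)_2| = 28 (composable pairs)
Total = 8 + 16 + 28 = 52

52


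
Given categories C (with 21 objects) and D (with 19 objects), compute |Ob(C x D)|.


The product category C x D has objects that are pairs (c, d).
Number of pairs = |Ob(C)| * |Ob(D)| = 21 * 19 = 399

399


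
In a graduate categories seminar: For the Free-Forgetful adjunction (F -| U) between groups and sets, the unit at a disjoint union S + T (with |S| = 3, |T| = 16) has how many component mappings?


The unit eta_X: X -> U(F(X)) of the Free-Forgetful adjunction
maps each element of X to a generator of F(X). For X = S + T (disjoint
union in Set), |S + T| = |S| + |T|.
Total mappings = 3 + 16 = 19.

19


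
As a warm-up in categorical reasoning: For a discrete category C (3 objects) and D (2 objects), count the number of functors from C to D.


A functor from a discrete category C to D is determined by
where each object maps. Each of the 3 objects of C can map
to any of the 2 objects of D independently.
Number of functors = 2^3 = 8

8


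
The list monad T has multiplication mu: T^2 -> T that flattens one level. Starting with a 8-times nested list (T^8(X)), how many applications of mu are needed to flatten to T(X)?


Each application of mu: T^2 -> T removes one layer of nesting.
Starting at depth 8 (i.e., T^8(X)), we need to reach T(X).
Number of mu applications = 8 - 1 = 7

7


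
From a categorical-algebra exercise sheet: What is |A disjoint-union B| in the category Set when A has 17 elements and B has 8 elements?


In Set, the coproduct A + B is the disjoint union.
|A + B| = |A| + |B| = 17 + 8 = 25

25


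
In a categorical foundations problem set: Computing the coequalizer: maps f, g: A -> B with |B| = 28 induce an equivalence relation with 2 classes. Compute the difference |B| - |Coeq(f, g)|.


The coequalizer Coeq(f, g) = B / ~ has one element per equivalence class.
|B| = 28, |Coeq(f, g)| = 2.
|B| - |Coeq(f, g)| = 28 - 2 = 26.

26


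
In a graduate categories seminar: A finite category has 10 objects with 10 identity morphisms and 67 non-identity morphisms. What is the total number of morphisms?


Each object has an identity morphism, giving 10 identities.
Adding the 67 non-identity morphisms:
Total = 10 + 67 = 77

77


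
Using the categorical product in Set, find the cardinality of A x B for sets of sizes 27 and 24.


In Set, the product A x B is the Cartesian product.
By the universal property, |A x B| = |A| * |B|.
|A x B| = 27 * 24 = 648

648


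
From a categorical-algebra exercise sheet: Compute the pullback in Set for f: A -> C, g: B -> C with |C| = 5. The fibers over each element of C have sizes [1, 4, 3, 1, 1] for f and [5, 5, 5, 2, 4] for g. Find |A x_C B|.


The pullback A x_C B consists of pairs (a, b) with f(a) = g(b).
For each element c in C, the fiber product has |f^-1(c)| * |g^-1(c)| elements.
Summing over C: 1 * 5 + 4 * 5 + 3 * 5 + 1 * 2 + 1 * 4
= 5 + 20 + 15 + 2 + 4 = 46

46


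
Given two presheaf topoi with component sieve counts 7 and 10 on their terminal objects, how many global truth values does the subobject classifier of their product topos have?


In a product of presheaf topoi E_1 x E_2, the subobject classifier
is Omega = Omega_1 x Omega_2 (componentwise), so
|Omega(top)| = |Omega_1(top_1)| * |Omega_2(top_2)|.
= 7 * 10 = 70.

70


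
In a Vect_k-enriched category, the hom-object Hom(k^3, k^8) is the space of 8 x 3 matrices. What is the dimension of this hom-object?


In Vect-enriched categories, Hom(k^n, k^m) is the space of m x n matrices.
dim(Hom(k^3, k^8)) = 8 * 3 = 24

24


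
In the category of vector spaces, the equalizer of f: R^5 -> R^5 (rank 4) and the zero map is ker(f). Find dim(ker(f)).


The equalizer of f and the zero map is ker(f).
By the rank-nullity theorem: dim(ker(f)) = dim(domain) - rank(f).
dim(ker(f)) = 5 - 4 = 1

1


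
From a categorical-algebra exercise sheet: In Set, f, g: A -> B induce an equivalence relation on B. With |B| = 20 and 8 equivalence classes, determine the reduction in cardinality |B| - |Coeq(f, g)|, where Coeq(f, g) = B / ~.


The coequalizer Coeq(f, g) = B / ~ has one element per equivalence class.
|B| = 20, |Coeq(f, g)| = 8.
|B| - |Coeq(f, g)| = 20 - 8 = 12.

12


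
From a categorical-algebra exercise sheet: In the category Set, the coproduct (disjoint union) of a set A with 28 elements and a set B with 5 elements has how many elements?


In Set, the coproduct A + B is the disjoint union.
|A + B| = |A| + |B| = 28 + 5 = 33

33


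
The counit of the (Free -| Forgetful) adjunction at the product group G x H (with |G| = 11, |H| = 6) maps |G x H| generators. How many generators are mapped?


The counit epsilon_K: F(U(K)) -> K of the Free-Forgetful adjunction
maps |K| generators of F(U(K)) into K. For K = G x H (the product group),
|G x H| = |G| * |H|.
Total generators mapped = 11 * 6 = 66.

66


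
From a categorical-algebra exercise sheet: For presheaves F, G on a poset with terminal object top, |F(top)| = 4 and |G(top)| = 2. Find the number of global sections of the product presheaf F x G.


Global sections of a presheaf on a poset with terminal top satisfy
Gamma(H) ~ H(top). Presheaves admit pointwise products, so
(F x G)(top) = F(top) x G(top) (Cartesian product).
|Gamma(F x G)| = |F(top)| * |G(top)| = 4 * 2 = 8.

8


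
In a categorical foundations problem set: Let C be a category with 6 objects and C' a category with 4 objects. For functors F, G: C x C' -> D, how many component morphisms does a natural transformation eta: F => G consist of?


A natural transformation eta: F => G assigns one component morphism per
object of the domain category.
The domain is the product category C x C', so
|Ob(C x C')| = |Ob(C)| * |Ob(C')| = 6 * 4 = 24.
Therefore eta has 24 component morphisms.

24


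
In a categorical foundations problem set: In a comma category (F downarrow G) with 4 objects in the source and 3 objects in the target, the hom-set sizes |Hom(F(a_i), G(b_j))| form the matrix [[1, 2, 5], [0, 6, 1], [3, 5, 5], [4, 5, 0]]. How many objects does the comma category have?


Objects of (F downarrow G) are triples (a, b, h: F(a)->G(b)).
The count equals the sum of all entries in the hom-matrix.
sum(row 0) = 8
sum(row 1) = 7
sum(row 2) = 13
sum(row 3) = 9
Grand total = 37

37


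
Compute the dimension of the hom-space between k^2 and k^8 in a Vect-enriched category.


In Vect-enriched categories, Hom(k^n, k^m) is the space of m x n matrices.
dim(Hom(k^2, k^8)) = 8 * 2 = 16

16


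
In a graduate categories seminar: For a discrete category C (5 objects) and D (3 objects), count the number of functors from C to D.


A functor from a discrete category C to D is determined by
where each object maps. Each of the 5 objects of C can map
to any of the 3 objects of D independently.
Number of functors = 3^5 = 243

243


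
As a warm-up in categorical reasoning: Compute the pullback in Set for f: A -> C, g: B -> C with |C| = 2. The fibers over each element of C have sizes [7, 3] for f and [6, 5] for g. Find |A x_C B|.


The pullback A x_C B consists of pairs (a, b) with f(a) = g(b).
For each element c in C, the fiber product has |f^-1(c)| * |g^-1(c)| elements.
Summing over C: 7 * 6 + 3 * 5
= 42 + 15 = 57

57


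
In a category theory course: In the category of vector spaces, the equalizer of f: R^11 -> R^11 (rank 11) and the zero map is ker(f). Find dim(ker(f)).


The equalizer of f and the zero map is ker(f).
By the rank-nullity theorem: dim(ker(f)) = dim(domain) - rank(f).
dim(ker(f)) = 11 - 11 = 0

0


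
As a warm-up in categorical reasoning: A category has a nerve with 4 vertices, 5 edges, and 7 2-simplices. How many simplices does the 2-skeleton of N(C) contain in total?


The 2-skeleton of the nerve N(C) consists of simplices in dimensions 0, 1, 2:
  |N(C)_0| = 4 (objects)
  |N(C)_1| = 5 (morphisms)
  |N(C)_2| = 7 (composable pairs)
Total = 4 + 5 + 7 = 16

16


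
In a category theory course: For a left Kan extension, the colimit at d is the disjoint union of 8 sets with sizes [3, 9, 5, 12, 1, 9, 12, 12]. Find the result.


Pointwise, the left Kan extension (Lan_F H)(d) is the colimit, indexed
by the comma category (F downarrow d), of H composed with the
projection (F downarrow d) -> C. Here that colimit is given
as a coproduct (disjoint union) of sets, so its cardinality is the
sum of the sizes of the summands.
Coproduct of sets with sizes: 3 + 9 + 5 + 12 + 1 + 9 + 12 + 12
= 63

63


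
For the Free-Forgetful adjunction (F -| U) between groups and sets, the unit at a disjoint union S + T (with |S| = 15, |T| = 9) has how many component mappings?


The unit eta_X: X -> U(F(X)) of the Free-Forgetful adjunction
maps each element of X to a generator of F(X). For X = S + T (disjoint
union in Set), |S + T| = |S| + |T|.
Total mappings = 15 + 9 = 24.

24


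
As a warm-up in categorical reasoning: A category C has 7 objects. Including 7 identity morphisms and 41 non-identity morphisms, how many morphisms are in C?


Each object has an identity morphism, giving 7 identities.
Adding the 41 non-identity morphisms:
Total = 7 + 41 = 48

48


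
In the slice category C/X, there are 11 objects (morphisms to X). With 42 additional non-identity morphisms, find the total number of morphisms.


In the slice category C/X, objects are morphisms to X.
Identity morphisms: 11 (one per object of C/X).
Non-identity morphisms: 42.
Total = 11 + 42 = 53

53


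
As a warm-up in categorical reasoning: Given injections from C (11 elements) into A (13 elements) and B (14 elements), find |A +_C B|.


The pushout A +_C B identifies the images of C in A and B.
|A +_C B| = |A| + |B| - |C| (for injections).
= 13 + 14 - 11 = 16

16


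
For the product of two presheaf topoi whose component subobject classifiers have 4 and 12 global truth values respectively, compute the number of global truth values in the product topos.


In a product of presheaf topoi E_1 x E_2, the subobject classifier
is Omega = Omega_1 x Omega_2 (componentwise), so
|Omega(top)| = |Omega_1(top_1)| * |Omega_2(top_2)|.
= 4 * 12 = 48.

48


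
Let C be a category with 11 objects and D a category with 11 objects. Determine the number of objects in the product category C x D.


The product category C x D has objects that are pairs (c, d).
Number of pairs = |Ob(C)| * |Ob(D)| = 11 * 11 = 121

121


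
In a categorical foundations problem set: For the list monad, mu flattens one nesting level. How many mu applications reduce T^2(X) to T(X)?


Each application of mu: T^2 -> T removes one layer of nesting.
Starting at depth 2 (i.e., T^2(X)), we need to reach T(X).
Number of mu applications = 2 - 1 = 1

1


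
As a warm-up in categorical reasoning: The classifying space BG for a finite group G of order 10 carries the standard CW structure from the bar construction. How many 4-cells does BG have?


In the bar-construction CW model of BG, the n-cells are indexed by
n-tuples [g_1|...|g_n] of non-identity elements of G (degenerate
simplices with some g_i = e do not contribute cells), so there are
(|G| - 1)^n n-cells.
For dim = 4 with |G| = 10:
cells = (10 - 1)^4 = 9^4 = 6561

6561


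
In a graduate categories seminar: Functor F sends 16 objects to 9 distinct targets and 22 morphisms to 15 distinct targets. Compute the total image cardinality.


The image of F consists of distinct objects and distinct morphisms.
|Im(F)| on objects = 9
|Im(F)| on morphisms = 15
Total image cardinality = 9 + 15 = 24

24


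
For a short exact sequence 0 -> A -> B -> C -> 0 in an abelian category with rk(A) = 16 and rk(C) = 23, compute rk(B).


For a short exact sequence 0 -> A -> B -> C -> 0,
rank is additive: rank(B) = rank(A) + rank(C).
rank(B) = 16 + 23 = 39

39


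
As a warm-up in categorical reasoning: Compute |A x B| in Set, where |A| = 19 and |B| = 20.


In Set, the product A x B is the Cartesian product.
By the universal property, |A x B| = |A| * |B|.
|A x B| = 19 * 20 = 380

380


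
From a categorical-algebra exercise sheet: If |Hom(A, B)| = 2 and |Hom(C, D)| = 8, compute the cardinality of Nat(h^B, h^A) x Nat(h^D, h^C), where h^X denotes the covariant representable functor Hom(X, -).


By the Yoneda lemma, Nat(h^B, h^A) is isomorphic to Hom(A, B),
so |Nat(h^B, h^A)| = |Hom(A, B)| and |Nat(h^D, h^C)| = |Hom(C, D)|.
|Hom(A, B)| = 2, |Hom(C, D)| = 8.
|Nat(h^B, h^A) x Nat(h^D, h^C)| = 2 * 8 = 16

16


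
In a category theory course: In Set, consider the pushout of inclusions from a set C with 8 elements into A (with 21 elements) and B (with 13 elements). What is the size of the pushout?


The pushout A +_C B identifies the images of C in A and B.
|A +_C B| = |A| + |B| - |C| (for injections).
= 21 + 13 - 8 = 26

26


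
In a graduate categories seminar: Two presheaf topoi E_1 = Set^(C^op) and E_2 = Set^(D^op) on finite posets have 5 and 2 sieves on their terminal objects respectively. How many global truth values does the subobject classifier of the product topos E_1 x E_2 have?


In a product of presheaf topoi E_1 x E_2, the subobject classifier
is Omega = Omega_1 x Omega_2 (componentwise), so
|Omega(top)| = |Omega_1(top_1)| * |Omega_2(top_2)|.
= 5 * 2 = 10.

10


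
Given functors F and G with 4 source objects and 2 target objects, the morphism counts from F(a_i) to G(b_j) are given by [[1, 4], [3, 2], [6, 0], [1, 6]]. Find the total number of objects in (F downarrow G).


Objects of (F downarrow G) are triples (a, b, h: F(a)->G(b)).
The count equals the sum of all entries in the hom-matrix.
sum(row 0) = 5
sum(row 1) = 5
sum(row 2) = 6
sum(row 3) = 7
Grand total = 23

23


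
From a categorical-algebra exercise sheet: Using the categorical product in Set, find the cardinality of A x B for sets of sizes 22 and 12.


In Set, the product A x B is the Cartesian product.
By the universal property, |A x B| = |A| * |B|.
|A x B| = 22 * 12 = 264

264


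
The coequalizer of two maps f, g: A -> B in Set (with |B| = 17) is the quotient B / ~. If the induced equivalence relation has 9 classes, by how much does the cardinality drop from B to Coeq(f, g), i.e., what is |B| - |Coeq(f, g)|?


The coequalizer Coeq(f, g) = B / ~ has one element per equivalence class.
|B| = 17, |Coeq(f, g)| = 9.
|B| - |Coeq(f, g)| = 17 - 9 = 8.

8


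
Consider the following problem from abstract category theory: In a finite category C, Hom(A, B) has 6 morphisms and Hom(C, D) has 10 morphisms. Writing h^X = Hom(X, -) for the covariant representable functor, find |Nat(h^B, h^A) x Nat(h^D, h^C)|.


By the Yoneda lemma, Nat(h^B, h^A) is isomorphic to Hom(A, B),
so |Nat(h^B, h^A)| = |Hom(A, B)| and |Nat(h^D, h^C)| = |Hom(C, D)|.
|Hom(A, B)| = 6, |Hom(C, D)| = 10.
|Nat(h^B, h^A) x Nat(h^D, h^C)| = 6 * 10 = 60

60


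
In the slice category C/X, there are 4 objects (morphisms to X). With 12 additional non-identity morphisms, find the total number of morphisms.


In the slice category C/X, objects are morphisms to X.
Identity morphisms: 4 (one per object of C/X).
Non-identity morphisms: 12.
Total = 4 + 12 = 16

16


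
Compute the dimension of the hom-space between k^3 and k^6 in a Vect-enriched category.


In Vect-enriched categories, Hom(k^n, k^m) is the space of m x n matrices.
dim(Hom(k^3, k^6)) = 6 * 3 = 18

18


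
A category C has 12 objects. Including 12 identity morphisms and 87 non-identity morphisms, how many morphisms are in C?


Each object has an identity morphism, giving 12 identities.
Adding the 87 non-identity morphisms:
Total = 12 + 87 = 99

99


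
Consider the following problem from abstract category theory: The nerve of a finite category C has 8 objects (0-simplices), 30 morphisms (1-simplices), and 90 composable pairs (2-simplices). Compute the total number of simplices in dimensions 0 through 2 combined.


The 2-skeleton of the nerve N(C) consists of simplices in dimensions 0, 1, 2:
  |N(C)_0| = 8 (objects)
  |N(C)_1| = 30 (morphisms)
  |N(C)_2| = 90 (composable pairs)
Total = 8 + 30 + 90 = 128

128


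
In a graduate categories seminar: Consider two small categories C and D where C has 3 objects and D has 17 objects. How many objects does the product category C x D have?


The product category C x D has objects that are pairs (c, d).
Number of pairs = |Ob(C)| * |Ob(D)| = 3 * 17 = 51

51


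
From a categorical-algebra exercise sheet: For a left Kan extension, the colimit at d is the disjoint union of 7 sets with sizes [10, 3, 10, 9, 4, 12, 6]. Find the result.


Pointwise, the left Kan extension (Lan_F H)(d) is the colimit, indexed
by the comma category (F downarrow d), of H composed with the
projection (F downarrow d) -> C. Here that colimit is given
as a coproduct (disjoint union) of sets, so its cardinality is the
sum of the sizes of the summands.
Coproduct of sets with sizes: 10 + 3 + 10 + 9 + 4 + 12 + 6
= 54

54


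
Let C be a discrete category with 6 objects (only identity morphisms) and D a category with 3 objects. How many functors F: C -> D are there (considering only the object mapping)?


A functor from a discrete category C to D is determined by
where each object maps. Each of the 6 objects of C can map
to any of the 3 objects of D independently.
Number of functors = 3^6 = 729

729


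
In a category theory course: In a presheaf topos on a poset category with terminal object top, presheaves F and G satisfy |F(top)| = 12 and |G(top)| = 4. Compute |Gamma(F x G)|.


Global sections of a presheaf on a poset with terminal top satisfy
Gamma(H) ~ H(top). Presheaves admit pointwise products, so
(F x G)(top) = F(top) x G(top) (Cartesian product).
|Gamma(F x G)| = |F(top)| * |G(top)| = 12 * 4 = 48.

48


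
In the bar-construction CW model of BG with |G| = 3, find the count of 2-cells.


In the bar-construction CW model of BG, the n-cells are indexed by
n-tuples [g_1|...|g_n] of non-identity elements of G (degenerate
simplices with some g_i = e do not contribute cells), so there are
(|G| - 1)^n n-cells.
For dim = 2 with |G| = 3:
cells = (3 - 1)^2 = 2^2 = 4

4


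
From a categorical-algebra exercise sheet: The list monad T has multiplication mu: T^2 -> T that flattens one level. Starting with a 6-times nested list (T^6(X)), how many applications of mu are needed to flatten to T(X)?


Each application of mu: T^2 -> T removes one layer of nesting.
Starting at depth 6 (i.e., T^6(X)), we need to reach T(X).
Number of mu applications = 6 - 1 = 5

5


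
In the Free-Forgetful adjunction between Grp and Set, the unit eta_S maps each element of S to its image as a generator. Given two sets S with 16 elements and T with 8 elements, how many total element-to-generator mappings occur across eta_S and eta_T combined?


The unit eta_X: X -> U(F(X)) of the Free-Forgetful adjunction
maps each element of X to a generator of F(X). For X = S + T (disjoint
union in Set), |S + T| = |S| + |T|.
Total mappings = 16 + 8 = 24.

24


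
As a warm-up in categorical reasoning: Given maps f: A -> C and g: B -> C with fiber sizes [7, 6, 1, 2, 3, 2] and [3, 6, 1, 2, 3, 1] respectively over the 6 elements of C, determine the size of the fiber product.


The pullback A x_C B consists of pairs (a, b) with f(a) = g(b).
For each element c in C, the fiber product has |f^-1(c)| * |g^-1(c)| elements.
Summing over C: 7 * 3 + 6 * 6 + 1 * 1 + 2 * 2 + 3 * 3 + 2 * 1
= 21 + 36 + 1 + 4 + 9 + 2 = 73

73


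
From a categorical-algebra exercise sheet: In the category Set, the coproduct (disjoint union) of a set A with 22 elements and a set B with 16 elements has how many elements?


In Set, the coproduct A + B is the disjoint union.
|A + B| = |A| + |B| = 22 + 16 = 38

38


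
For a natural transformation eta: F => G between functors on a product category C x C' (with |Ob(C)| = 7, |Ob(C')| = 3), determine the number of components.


A natural transformation eta: F => G assigns one component morphism per
object of the domain category.
The domain is the product category C x C', so
|Ob(C x C')| = |Ob(C)| * |Ob(C')| = 7 * 3 = 21.
Therefore eta has 21 component morphisms.

21


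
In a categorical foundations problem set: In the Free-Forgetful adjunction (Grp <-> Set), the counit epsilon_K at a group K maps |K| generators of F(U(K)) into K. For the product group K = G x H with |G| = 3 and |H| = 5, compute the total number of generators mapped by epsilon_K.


The counit epsilon_K: F(U(K)) -> K of the Free-Forgetful adjunction
maps |K| generators of F(U(K)) into K. For K = G x H (the product group),
|G x H| = |G| * |H|.
Total generators mapped = 3 * 5 = 15.

15


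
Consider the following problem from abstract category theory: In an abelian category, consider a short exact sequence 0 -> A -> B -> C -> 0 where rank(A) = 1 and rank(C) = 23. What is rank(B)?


For a short exact sequence 0 -> A -> B -> C -> 0,
rank is additive: rank(B) = rank(A) + rank(C).
rank(B) = 1 + 23 = 24

24


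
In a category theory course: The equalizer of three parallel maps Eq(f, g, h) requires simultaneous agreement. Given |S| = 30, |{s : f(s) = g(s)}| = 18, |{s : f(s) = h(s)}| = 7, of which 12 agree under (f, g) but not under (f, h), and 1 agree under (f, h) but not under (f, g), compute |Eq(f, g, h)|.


Eq(f, g, h) is the triple-agreement set: points in S where all three
maps take the same value. Using inclusion-exclusion on the pairwise data:
Pair (f, g) agrees on 18 points; pair (f, h) on 7 points.
Points agreeing under (f, g) but not (f, h) = 12; under (f, h) but not (f, g) = 1.
Triple-agreement = agreement-in-(f, g) minus points that agree under (f, g) but not (f, h):
|Eq(f, g, h)| = 18 - 12 = 6
(cross-check via (f, h): 7 - 1 = 6.)

6


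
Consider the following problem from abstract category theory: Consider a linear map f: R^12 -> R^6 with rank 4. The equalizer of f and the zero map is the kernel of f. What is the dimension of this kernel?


The equalizer of f and the zero map is ker(f).
By the rank-nullity theorem: dim(ker(f)) = dim(domain) - rank(f).
dim(ker(f)) = 12 - 4 = 8

8


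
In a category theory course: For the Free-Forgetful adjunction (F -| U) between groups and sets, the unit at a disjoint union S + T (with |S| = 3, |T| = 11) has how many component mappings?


The unit eta_X: X -> U(F(X)) of the Free-Forgetful adjunction
maps each element of X to a generator of F(X). For X = S + T (disjoint
union in Set), |S + T| = |S| + |T|.
Total mappings = 3 + 11 = 14.

14


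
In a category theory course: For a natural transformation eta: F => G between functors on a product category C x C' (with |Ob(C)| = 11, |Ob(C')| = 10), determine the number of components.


A natural transformation eta: F => G assigns one component morphism per
object of the domain category.
The domain is the product category C x C', so
|Ob(C x C')| = |Ob(C)| * |Ob(C')| = 11 * 10 = 110.
Therefore eta has 110 component morphisms.

110


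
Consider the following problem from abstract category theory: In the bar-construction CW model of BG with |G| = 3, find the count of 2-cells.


In the bar-construction CW model of BG, the n-cells are indexed by
n-tuples [g_1|...|g_n] of non-identity elements of G (degenerate
simplices with some g_i = e do not contribute cells), so there are
(|G| - 1)^n n-cells.
For dim = 2 with |G| = 3:
cells = (3 - 1)^2 = 2^2 = 4

4


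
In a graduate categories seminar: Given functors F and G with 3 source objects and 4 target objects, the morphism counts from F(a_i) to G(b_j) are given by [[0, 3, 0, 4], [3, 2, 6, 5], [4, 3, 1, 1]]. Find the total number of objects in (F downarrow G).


Objects of (F downarrow G) are triples (a, b, h: F(a)->G(b)).
The count equals the sum of all entries in the hom-matrix.
sum(row 0) = 7
sum(row 1) = 16
sum(row 2) = 9
Grand total = 32

32


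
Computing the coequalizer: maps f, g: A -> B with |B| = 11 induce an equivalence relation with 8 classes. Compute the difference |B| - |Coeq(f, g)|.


The coequalizer Coeq(f, g) = B / ~ has one element per equivalence class.
|B| = 11, |Coeq(f, g)| = 8.
|B| - |Coeq(f, g)| = 11 - 8 = 3.

3


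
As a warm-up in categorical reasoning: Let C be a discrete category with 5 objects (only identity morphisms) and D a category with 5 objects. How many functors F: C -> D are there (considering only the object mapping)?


A functor from a discrete category C to D is determined by
where each object maps. Each of the 5 objects of C can map
to any of the 5 objects of D independently.
Number of functors = 5^5 = 3125

3125


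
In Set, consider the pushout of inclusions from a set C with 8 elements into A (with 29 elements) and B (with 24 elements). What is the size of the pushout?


The pushout A +_C B identifies the images of C in A and B.
|A +_C B| = |A| + |B| - |C| (for injections).
= 29 + 24 - 8 = 45

45


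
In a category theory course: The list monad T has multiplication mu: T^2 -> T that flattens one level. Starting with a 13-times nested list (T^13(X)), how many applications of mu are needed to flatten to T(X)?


Each application of mu: T^2 -> T removes one layer of nesting.
Starting at depth 13 (i.e., T^13(X)), we need to reach T(X).
Number of mu applications = 13 - 1 = 12

12


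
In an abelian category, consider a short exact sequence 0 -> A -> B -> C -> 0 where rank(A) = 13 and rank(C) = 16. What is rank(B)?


For a short exact sequence 0 -> A -> B -> C -> 0,
rank is additive: rank(B) = rank(A) + rank(C).
rank(B) = 13 + 16 = 29

29


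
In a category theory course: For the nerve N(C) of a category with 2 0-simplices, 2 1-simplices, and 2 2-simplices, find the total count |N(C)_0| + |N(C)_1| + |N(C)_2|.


The 2-skeleton of the nerve N(C) consists of simplices in dimensions 0, 1, 2:
  |N(C)_0| = 2 (objects)
  |N(C)_1| = 2 (morphisms)
  |N(C)_2| = 2 (composable pairs)
Total = 2 + 2 + 2 = 6

6


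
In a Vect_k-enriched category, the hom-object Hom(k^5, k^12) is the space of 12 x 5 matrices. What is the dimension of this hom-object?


In Vect-enriched categories, Hom(k^n, k^m) is the space of m x n matrices.
dim(Hom(k^5, k^12)) = 12 * 5 = 60

60


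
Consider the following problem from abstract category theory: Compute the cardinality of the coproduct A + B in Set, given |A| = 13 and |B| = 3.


In Set, the coproduct A + B is the disjoint union.
|A + B| = |A| + |B| = 13 + 3 = 16

16


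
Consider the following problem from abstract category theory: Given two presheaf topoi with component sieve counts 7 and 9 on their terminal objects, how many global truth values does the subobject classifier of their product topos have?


In a product of presheaf topoi E_1 x E_2, the subobject classifier
is Omega = Omega_1 x Omega_2 (componentwise), so
|Omega(top)| = |Omega_1(top_1)| * |Omega_2(top_2)|.
= 7 * 9 = 63.

63


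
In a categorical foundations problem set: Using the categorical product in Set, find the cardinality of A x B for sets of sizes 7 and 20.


In Set, the product A x B is the Cartesian product.
By the universal property, |A x B| = |A| * |B|.
|A x B| = 7 * 20 = 140

140


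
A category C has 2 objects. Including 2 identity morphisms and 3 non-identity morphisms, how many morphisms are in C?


Each object has an identity morphism, giving 2 identities.
Adding the 3 non-identity morphisms:
Total = 2 + 3 = 5

5


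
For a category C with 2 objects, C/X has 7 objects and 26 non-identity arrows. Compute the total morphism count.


In the slice category C/X, objects are morphisms to X.
Identity morphisms: 7 (one per object of C/X).
Non-identity morphisms: 26.
Total = 7 + 26 = 33

33


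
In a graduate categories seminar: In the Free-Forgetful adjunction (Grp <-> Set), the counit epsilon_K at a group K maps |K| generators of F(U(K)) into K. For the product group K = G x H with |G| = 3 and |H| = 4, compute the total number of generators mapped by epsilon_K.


The counit epsilon_K: F(U(K)) -> K of the Free-Forgetful adjunction
maps |K| generators of F(U(K)) into K. For K = G x H (the product group),
|G x H| = |G| * |H|.
Total generators mapped = 3 * 4 = 12.

12


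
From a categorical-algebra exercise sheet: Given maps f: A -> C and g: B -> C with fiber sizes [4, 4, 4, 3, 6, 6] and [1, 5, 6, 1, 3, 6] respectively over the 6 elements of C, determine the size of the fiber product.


The pullback A x_C B consists of pairs (a, b) with f(a) = g(b).
For each element c in C, the fiber product has |f^-1(c)| * |g^-1(c)| elements.
Summing over C: 4 * 1 + 4 * 5 + 4 * 6 + 3 * 1 + 6 * 3 + 6 * 6
= 4 + 20 + 24 + 3 + 18 + 36 = 105

105


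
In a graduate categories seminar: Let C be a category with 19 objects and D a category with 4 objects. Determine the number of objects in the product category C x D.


The product category C x D has objects that are pairs (c, d).
Number of pairs = |Ob(C)| * |Ob(D)| = 19 * 4 = 76

76


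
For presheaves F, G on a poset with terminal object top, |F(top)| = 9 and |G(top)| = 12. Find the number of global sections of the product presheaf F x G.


Global sections of a presheaf on a poset with terminal top satisfy
Gamma(H) ~ H(top). Presheaves admit pointwise products, so
(F x G)(top) = F(top) x G(top) (Cartesian product).
|Gamma(F x G)| = |F(top)| * |G(top)| = 9 * 12 = 108.

108
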